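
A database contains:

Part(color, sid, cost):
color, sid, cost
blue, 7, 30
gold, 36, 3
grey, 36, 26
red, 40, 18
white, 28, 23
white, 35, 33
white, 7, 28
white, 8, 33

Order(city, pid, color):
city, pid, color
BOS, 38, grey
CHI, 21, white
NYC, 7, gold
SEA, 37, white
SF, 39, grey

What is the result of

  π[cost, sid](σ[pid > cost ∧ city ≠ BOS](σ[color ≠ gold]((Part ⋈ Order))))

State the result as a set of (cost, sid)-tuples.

{(23, 28), (26, 36), (28, 7), (33, 35), (33, 8)}

Natural join on color: {(gold, 36, 3, NYC, 7), (grey, 36, 26, BOS, 38), (grey, 36, 26, SF, 39), (white, 28, 23, CHI, 21), (white, 28, 23, SEA, 37), (white, 35, 33, CHI, 21), (white, 35, 33, SEA, 37), (white, 7, 28, CHI, 21), (white, 7, 28, SEA, 37), (white, 8, 33, CHI, 21), (white, 8, 33, SEA, 37)}
σ[color ≠ gold]: keep tuples satisfying color ≠ gold → {(grey, 36, 26, BOS, 38), (grey, 36, 26, SF, 39), (white, 28, 23, CHI, 21), (white, 28, 23, SEA, 37), (white, 35, 33, CHI, 21), (white, 35, 33, SEA, 37), (white, 7, 28, CHI, 21), (white, 7, 28, SEA, 37), (white, 8, 33, CHI, 21), (white, 8, 33, SEA, 37)}
σ[pid > cost ∧ city ≠ BOS]: keep tuples satisfying pid > cost ∧ city ≠ BOS → {(grey, 36, 26, SF, 39), (white, 28, 23, SEA, 37), (white, 35, 33, SEA, 37), (white, 7, 28, SEA, 37), (white, 8, 33, SEA, 37)}
π[cost, sid]: project onto (cost, sid) → {(23, 28), (26, 36), (28, 7), (33, 35), (33, 8)}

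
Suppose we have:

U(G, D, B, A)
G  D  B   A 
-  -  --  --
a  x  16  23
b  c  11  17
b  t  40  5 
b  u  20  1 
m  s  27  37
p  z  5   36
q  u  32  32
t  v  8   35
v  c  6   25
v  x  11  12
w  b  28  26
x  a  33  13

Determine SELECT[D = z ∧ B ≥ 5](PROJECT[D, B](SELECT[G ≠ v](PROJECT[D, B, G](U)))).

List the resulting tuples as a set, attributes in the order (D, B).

{(z, 5)}

Keep only column(s) D, B, G: {(a, 33, x), (b, 28, w), (c, 11, b), (c, 6, v), (s, 27, m), (t, 40, b), (u, 20, b), (u, 32, q), (v, 8, t), (x, 11, v), (x, 16, a), (z, 5, p)}
Filtering on G ≠ v leaves {(a, 33, x), (b, 28, w), (c, 11, b), (s, 27, m), (t, 40, b), (u, 20, b), (u, 32, q), (v, 8, t), (x, 16, a), (z, 5, p)}.
Keep only column(s) D, B: {(a, 33), (b, 28), (c, 11), (s, 27), (t, 40), (u, 20), (u, 32), (v, 8), (x, 16), (z, 5)}
Filtering on D = z ∧ B ≥ 5 leaves {(z, 5)}.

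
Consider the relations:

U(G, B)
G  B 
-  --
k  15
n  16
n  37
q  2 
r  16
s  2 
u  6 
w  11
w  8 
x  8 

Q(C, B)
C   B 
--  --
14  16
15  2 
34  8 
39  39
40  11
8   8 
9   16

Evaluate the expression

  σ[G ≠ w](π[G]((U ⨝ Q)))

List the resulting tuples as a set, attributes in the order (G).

Joining U and Q on B yields {(n, 16, 14), (n, 16, 9), (q, 2, 15), (r, 16, 14), (r, 16, 9), (s, 2, 15), (w, 11, 40), (w, 8, 34), (w, 8, 8), (x, 8, 34), (x, 8, 8)}.
Keep only column(s) G (5 duplicate(s) eliminated): {n, q, r, s, w, x}
σ[G ≠ w]: keep tuples satisfying G ≠ w → {n, q, r, s, x}

{n, q, r, s, x}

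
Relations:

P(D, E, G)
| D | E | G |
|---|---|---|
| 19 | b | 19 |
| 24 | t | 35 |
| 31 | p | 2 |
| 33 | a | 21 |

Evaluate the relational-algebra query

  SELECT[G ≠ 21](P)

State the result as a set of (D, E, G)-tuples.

{(19, b, 19), (24, t, 35), (31, p, 2)}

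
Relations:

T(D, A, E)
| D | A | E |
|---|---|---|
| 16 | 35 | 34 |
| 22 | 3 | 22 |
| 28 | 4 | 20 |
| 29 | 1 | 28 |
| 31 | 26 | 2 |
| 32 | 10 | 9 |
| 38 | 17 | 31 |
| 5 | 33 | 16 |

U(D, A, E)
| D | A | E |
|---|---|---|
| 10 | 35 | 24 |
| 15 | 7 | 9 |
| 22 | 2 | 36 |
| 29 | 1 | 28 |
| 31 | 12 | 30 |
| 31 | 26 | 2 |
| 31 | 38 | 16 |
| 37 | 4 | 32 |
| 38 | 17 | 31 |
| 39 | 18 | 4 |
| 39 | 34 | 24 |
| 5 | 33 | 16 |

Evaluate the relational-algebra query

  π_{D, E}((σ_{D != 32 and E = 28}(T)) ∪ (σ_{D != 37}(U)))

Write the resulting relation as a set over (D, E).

{(10, 24), (15, 9), (22, 36), (29, 28), (31, 16), (31, 2), (31, 30), (38, 31), (39, 24), (39, 4), (5, 16)}

Selection D != 32 and E = 28: {(29, 1, 28)}
Selection D != 37: {(10, 35, 24), (15, 7, 9), (22, 2, 36), (29, 1, 28), (31, 12, 30), (31, 26, 2), (31, 38, 16), (38, 17, 31), (39, 18, 4), (39, 34, 24), (5, 33, 16)}
Set union of the two operands is {(10, 35, 24), (15, 7, 9), (22, 2, 36), (29, 1, 28), (31, 12, 30), (31, 26, 2), (31, 38, 16), (38, 17, 31), (39, 18, 4), (39, 34, 24), (5, 33, 16)}.
π_{D, E} gives {(10, 24), (15, 9), (22, 36), (29, 28), (31, 16), (31, 2), (31, 30), (38, 31), (39, 24), (39, 4), (5, 16)}.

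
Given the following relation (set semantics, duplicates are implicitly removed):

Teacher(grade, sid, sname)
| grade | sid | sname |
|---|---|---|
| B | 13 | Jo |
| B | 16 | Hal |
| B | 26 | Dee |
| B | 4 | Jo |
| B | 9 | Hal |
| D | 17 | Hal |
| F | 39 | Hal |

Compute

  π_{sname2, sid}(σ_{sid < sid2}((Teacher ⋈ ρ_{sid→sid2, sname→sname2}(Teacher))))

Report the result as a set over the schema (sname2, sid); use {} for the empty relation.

{(Dee, 13), (Dee, 16), (Dee, 4), (Dee, 9), (Hal, 13), (Hal, 4), (Hal, 9), (Jo, 4), (Jo, 9)}

ρ[sid→sid2, sname→sname2]: schema becomes (grade, sid2, sname2); tuples unchanged.
Joining Teacher and ρ_{sid→sid2, sname→sname2}(Teacher) on grade yields {(B, 13, Jo, 13, Jo), (B, 13, Jo, 16, Hal), (B, 13, Jo, 26, Dee), (B, 13, Jo, 4, Jo), (B, 13, Jo, 9, Hal), (B, 16, Hal, 13, Jo), (B, 16, Hal, 16, Hal), (B, 16, Hal, 26, Dee), (B, 16, Hal, 4, Jo), (B, 16, Hal, 9, Hal), (B, 26, Dee, 13, Jo), (B, 26, Dee, 16, Hal), (B, 26, Dee, 26, Dee), (B, 26, Dee, 4, Jo), (B, 26, Dee, 9, Hal), (B, 4, Jo, 13, Jo), (B, 4, Jo, 16, Hal), (B, 4, Jo, 26, Dee), (B, 4, Jo, 4, Jo), (B, 4, Jo, 9, Hal), (B, 9, Hal, 13, Jo), (B, 9, Hal, 16, Hal), (B, 9, Hal, 26, Dee), (B, 9, Hal, 4, Jo), (B, 9, Hal, 9, Hal), (D, 17, Hal, 17, Hal), (F, 39, Hal, 39, Hal)}.
Apply σ_{sid < sid2}; surviving tuples: {(B, 13, Jo, 16, Hal), (B, 13, Jo, 26, Dee), (B, 16, Hal, 26, Dee), (B, 4, Jo, 13, Jo), (B, 4, Jo, 16, Hal), (B, 4, Jo, 26, Dee), (B, 4, Jo, 9, Hal), (B, 9, Hal, 13, Jo), (B, 9, Hal, 16, Hal), (B, 9, Hal, 26, Dee)}
π_{sname2, sid} gives {(Dee, 13), (Dee, 16), (Dee, 4), (Dee, 9), (Hal, 13), (Hal, 4), (Hal, 9), (Jo, 4), (Jo, 9)} (1 duplicate(s) eliminated).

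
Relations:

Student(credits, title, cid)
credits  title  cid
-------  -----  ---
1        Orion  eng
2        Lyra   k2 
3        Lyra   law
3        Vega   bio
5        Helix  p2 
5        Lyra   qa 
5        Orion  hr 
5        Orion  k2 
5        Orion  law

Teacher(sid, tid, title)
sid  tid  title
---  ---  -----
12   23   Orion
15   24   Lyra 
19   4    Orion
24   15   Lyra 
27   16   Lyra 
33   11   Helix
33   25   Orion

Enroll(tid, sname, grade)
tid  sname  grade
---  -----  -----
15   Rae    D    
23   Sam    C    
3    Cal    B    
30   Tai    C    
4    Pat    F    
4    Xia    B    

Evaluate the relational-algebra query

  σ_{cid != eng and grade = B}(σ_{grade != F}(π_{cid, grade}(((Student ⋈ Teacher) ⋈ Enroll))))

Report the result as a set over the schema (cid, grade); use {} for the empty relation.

{(hr, B), (k2, B), (law, B)}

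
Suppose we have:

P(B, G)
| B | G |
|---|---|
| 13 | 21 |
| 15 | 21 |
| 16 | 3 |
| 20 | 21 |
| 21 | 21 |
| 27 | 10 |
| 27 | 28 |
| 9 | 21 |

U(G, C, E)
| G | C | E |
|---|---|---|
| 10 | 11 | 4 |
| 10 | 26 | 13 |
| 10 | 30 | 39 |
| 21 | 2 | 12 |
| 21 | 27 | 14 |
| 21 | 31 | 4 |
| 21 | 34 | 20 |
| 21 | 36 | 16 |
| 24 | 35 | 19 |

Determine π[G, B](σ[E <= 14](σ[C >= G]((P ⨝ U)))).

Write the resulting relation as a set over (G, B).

{(10, 27), (21, 13), (21, 15), (21, 20), (21, 21), (21, 9)}

P ⋈ U (natural join on G): {(13, 21, 2, 12), (13, 21, 27, 14), (13, 21, 31, 4), (13, 21, 34, 20), (13, 21, 36, 16), (15, 21, 2, 12), (15, 21, 27, 14), (15, 21, 31, 4), (15, 21, 34, 20), (15, 21, 36, 16), (20, 21, 2, 12), (20, 21, 27, 14), (20, 21, 31, 4), (20, 21, 34, 20), (20, 21, 36, 16), (21, 21, 2, 12), (21, 21, 27, 14), (21, 21, 31, 4), (21, 21, 34, 20), (21, 21, 36, 16), (27, 10, 11, 4), (27, 10, 26, 13), (27, 10, 30, 39), (9, 21, 2, 12), (9, 21, 27, 14), (9, 21, 31, 4), (9, 21, 34, 20), (9, 21, 36, 16)}
σ[C >= G]: keep tuples satisfying C >= G → {(13, 21, 27, 14), (13, 21, 31, 4), (13, 21, 34, 20), (13, 21, 36, 16), (15, 21, 27, 14), (15, 21, 31, 4), (15, 21, 34, 20), (15, 21, 36, 16), (20, 21, 27, 14), (20, 21, 31, 4), (20, 21, 34, 20), (20, 21, 36, 16), (21, 21, 27, 14), (21, 21, 31, 4), (21, 21, 34, 20), (21, 21, 36, 16), (27, 10, 11, 4), (27, 10, 26, 13), (27, 10, 30, 39), (9, 21, 27, 14), (9, 21, 31, 4), (9, 21, 34, 20), (9, 21, 36, 16)}
σ[E <= 14]: keep tuples satisfying E <= 14 → {(13, 21, 27, 14), (13, 21, 31, 4), (15, 21, 27, 14), (15, 21, 31, 4), (20, 21, 27, 14), (20, 21, 31, 4), (21, 21, 27, 14), (21, 21, 31, 4), (27, 10, 11, 4), (27, 10, 26, 13), (9, 21, 27, 14), (9, 21, 31, 4)}
Projecting to G, B (6 duplicate(s) eliminated): {(10, 27), (21, 13), (21, 15), (21, 20), (21, 21), (21, 9)}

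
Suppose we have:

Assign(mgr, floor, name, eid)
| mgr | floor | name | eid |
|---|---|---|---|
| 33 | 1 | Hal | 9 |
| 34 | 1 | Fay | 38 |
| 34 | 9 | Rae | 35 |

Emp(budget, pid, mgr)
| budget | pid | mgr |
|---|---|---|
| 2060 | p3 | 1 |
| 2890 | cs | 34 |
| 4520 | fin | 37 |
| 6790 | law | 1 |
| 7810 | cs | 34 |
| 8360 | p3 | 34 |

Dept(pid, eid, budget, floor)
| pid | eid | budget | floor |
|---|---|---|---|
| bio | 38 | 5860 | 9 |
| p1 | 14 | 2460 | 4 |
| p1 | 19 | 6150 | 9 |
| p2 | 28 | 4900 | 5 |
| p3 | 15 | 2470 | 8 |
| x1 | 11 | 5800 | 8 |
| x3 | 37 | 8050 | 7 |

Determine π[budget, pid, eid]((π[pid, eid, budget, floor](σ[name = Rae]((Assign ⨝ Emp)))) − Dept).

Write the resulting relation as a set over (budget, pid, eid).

Joining Assign and Emp on mgr yields {(34, 1, Fay, 38, 2890, cs), (34, 1, Fay, 38, 7810, cs), (34, 1, Fay, 38, 8360, p3), (34, 9, Rae, 35, 2890, cs), (34, 9, Rae, 35, 7810, cs), (34, 9, Rae, 35, 8360, p3)}.
Apply σ_{name = Rae}; surviving tuples: {(34, 9, Rae, 35, 2890, cs), (34, 9, Rae, 35, 7810, cs), (34, 9, Rae, 35, 8360, p3)}
π[pid, eid, budget, floor]: project onto (pid, eid, budget, floor) → {(cs, 35, 2890, 9), (cs, 35, 7810, 9), (p3, 35, 8360, 9)}
Taking the difference: {(cs, 35, 2890, 9), (cs, 35, 7810, 9), (p3, 35, 8360, 9)}
π[budget, pid, eid]: project onto (budget, pid, eid) → {(2890, cs, 35), (7810, cs, 35), (8360, p3, 35)}

{(2890, cs, 35), (7810, cs, 35), (8360, p3, 35)}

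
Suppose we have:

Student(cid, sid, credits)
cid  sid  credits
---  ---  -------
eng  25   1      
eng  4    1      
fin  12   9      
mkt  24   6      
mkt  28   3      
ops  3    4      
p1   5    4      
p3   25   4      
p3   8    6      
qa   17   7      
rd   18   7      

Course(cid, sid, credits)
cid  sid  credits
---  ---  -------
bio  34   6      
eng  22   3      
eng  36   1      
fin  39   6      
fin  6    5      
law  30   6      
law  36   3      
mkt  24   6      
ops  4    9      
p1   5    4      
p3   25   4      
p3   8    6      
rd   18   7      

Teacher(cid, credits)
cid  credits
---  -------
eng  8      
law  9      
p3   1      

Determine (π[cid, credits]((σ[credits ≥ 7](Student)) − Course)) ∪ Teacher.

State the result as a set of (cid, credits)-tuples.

{(eng, 8), (fin, 9), (law, 9), (p3, 1), (qa, 7)}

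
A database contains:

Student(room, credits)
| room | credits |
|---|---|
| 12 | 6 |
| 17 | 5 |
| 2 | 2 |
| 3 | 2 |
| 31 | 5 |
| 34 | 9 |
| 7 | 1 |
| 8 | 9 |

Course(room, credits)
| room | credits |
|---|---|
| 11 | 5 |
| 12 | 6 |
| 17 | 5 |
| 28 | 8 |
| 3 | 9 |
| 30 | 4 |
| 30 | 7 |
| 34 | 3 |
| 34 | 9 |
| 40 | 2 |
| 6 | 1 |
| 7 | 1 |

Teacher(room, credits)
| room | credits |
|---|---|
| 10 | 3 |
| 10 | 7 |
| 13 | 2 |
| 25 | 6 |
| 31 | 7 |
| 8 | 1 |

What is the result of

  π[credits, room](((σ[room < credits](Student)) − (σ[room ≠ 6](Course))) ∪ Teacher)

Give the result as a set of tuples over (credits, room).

{(1, 8), (2, 13), (3, 10), (6, 25), (7, 10), (7, 31), (9, 8)}

Apply σ_{room < credits}; surviving tuples: {(8, 9)}
Apply σ_{room ≠ 6}; surviving tuples: {(11, 5), (12, 6), (17, 5), (28, 8), (3, 9), (30, 4), (30, 7), (34, 3), (34, 9), (40, 2), (7, 1)}
Set difference of the two operands is {(8, 9)}.
Set union of the two operands is {(10, 3), (10, 7), (13, 2), (25, 6), (31, 7), (8, 1), (8, 9)}.
Keep only column(s) credits, room: {(1, 8), (2, 13), (3, 10), (6, 25), (7, 10), (7, 31), (9, 8)}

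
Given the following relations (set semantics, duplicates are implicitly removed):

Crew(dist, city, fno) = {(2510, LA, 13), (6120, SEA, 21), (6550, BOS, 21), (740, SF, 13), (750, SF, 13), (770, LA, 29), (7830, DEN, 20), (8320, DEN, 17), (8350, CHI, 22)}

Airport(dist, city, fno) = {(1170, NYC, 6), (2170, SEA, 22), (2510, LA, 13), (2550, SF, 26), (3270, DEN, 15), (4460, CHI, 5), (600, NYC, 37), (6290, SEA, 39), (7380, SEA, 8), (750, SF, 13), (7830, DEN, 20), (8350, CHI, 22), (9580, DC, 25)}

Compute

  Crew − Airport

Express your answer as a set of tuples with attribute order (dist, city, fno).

{(6120, SEA, 21), (6550, BOS, 21), (740, SF, 13), (770, LA, 29), (8320, DEN, 17)}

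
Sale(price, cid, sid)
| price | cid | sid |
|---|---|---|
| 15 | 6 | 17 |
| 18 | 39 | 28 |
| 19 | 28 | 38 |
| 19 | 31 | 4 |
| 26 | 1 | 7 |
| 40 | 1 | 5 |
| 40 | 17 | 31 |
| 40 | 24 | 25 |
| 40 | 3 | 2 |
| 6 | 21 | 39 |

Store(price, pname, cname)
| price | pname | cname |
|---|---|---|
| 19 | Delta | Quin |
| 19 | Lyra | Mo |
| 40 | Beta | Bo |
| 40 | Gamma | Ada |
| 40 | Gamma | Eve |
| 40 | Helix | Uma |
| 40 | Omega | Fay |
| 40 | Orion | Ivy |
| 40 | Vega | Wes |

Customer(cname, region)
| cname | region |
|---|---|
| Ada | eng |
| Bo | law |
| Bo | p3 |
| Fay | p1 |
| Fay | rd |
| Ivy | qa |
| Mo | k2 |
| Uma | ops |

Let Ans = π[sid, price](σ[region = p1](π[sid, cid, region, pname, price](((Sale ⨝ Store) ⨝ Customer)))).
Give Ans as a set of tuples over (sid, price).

Natural join on price: {(19, 28, 38, Delta, Quin), (19, 28, 38, Lyra, Mo), (19, 31, 4, Delta, Quin), (19, 31, 4, Lyra, Mo), (40, 1, 5, Beta, Bo), (40, 1, 5, Gamma, Ada), (40, 1, 5, Gamma, Eve), (40, 1, 5, Helix, Uma), (40, 1, 5, Omega, Fay), (40, 1, 5, Orion, Ivy), (40, 1, 5, Vega, Wes), (40, 17, 31, Beta, Bo), (40, 17, 31, Gamma, Ada), (40, 17, 31, Gamma, Eve), (40, 17, 31, Helix, Uma), (40, 17, 31, Omega, Fay), (40, 17, 31, Orion, Ivy), (40, 17, 31, Vega, Wes), (40, 24, 25, Beta, Bo), (40, 24, 25, Gamma, Ada), (40, 24, 25, Gamma, Eve), (40, 24, 25, Helix, Uma), (40, 24, 25, Omega, Fay), (40, 24, 25, Orion, Ivy), (40, 24, 25, Vega, Wes), (40, 3, 2, Beta, Bo), (40, 3, 2, Gamma, Ada), (40, 3, 2, Gamma, Eve), (40, 3, 2, Helix, Uma), (40, 3, 2, Omega, Fay), (40, 3, 2, Orion, Ivy), (40, 3, 2, Vega, Wes)}
Natural join on cname: {(19, 28, 38, Lyra, Mo, k2), (19, 31, 4, Lyra, Mo, k2), (40, 1, 5, Beta, Bo, law), (40, 1, 5, Beta, Bo, p3), (40, 1, 5, Gamma, Ada, eng), (40, 1, 5, Helix, Uma, ops), (40, 1, 5, Omega, Fay, p1), (40, 1, 5, Omega, Fay, rd), (40, 1, 5, Orion, Ivy, qa), (40, 17, 31, Beta, Bo, law), (40, 17, 31, Beta, Bo, p3), (40, 17, 31, Gamma, Ada, eng), (40, 17, 31, Helix, Uma, ops), (40, 17, 31, Omega, Fay, p1), (40, 17, 31, Omega, Fay, rd), (40, 17, 31, Orion, Ivy, qa), (40, 24, 25, Beta, Bo, law), (40, 24, 25, Beta, Bo, p3), (40, 24, 25, Gamma, Ada, eng), (40, 24, 25, Helix, Uma, ops), (40, 24, 25, Omega, Fay, p1), (40, 24, 25, Omega, Fay, rd), (40, 24, 25, Orion, Ivy, qa), (40, 3, 2, Beta, Bo, law), (40, 3, 2, Beta, Bo, p3), (40, 3, 2, Gamma, Ada, eng), (40, 3, 2, Helix, Uma, ops), (40, 3, 2, Omega, Fay, p1), (40, 3, 2, Omega, Fay, rd), (40, 3, 2, Orion, Ivy, qa)}
Projecting to sid, cid, region, pname, price: {(2, 3, eng, Gamma, 40), (2, 3, law, Beta, 40), (2, 3, ops, Helix, 40), (2, 3, p1, Omega, 40), (2, 3, p3, Beta, 40), (2, 3, qa, Orion, 40), (2, 3, rd, Omega, 40), (25, 24, eng, Gamma, 40), (25, 24, law, Beta, 40), (25, 24, ops, Helix, 40), (25, 24, p1, Omega, 40), (25, 24, p3, Beta, 40), (25, 24, qa, Orion, 40), (25, 24, rd, Omega, 40), (31, 17, eng, Gamma, 40), (31, 17, law, Beta, 40), (31, 17, ops, Helix, 40), (31, 17, p1, Omega, 40), (31, 17, p3, Beta, 40), (31, 17, qa, Orion, 40), (31, 17, rd, Omega, 40), (38, 28, k2, Lyra, 19), (4, 31, k2, Lyra, 19), (5, 1, eng, Gamma, 40), (5, 1, law, Beta, 40), (5, 1, ops, Helix, 40), (5, 1, p1, Omega, 40), (5, 1, p3, Beta, 40), (5, 1, qa, Orion, 40), (5, 1, rd, Omega, 40)}
σ[region = p1]: keep tuples satisfying region = p1 → {(2, 3, p1, Omega, 40), (25, 24, p1, Omega, 40), (31, 17, p1, Omega, 40), (5, 1, p1, Omega, 40)}
Projecting to sid, price: {(2, 40), (25, 40), (31, 40), (5, 40)}

{(2, 40), (25, 40), (31, 40), (5, 40)}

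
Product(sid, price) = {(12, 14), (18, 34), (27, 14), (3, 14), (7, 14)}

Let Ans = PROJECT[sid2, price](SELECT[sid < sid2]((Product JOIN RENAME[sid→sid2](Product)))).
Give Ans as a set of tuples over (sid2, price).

ρ[sid→sid2]: schema becomes (sid2, price); tuples unchanged.
Joining Product and RENAME[sid→sid2](Product) on price yields {(12, 14, 12), (12, 14, 27), (12, 14, 3), (12, 14, 7), (18, 34, 18), (27, 14, 12), (27, 14, 27), (27, 14, 3), (27, 14, 7), (3, 14, 12), (3, 14, 27), (3, 14, 3), (3, 14, 7), (7, 14, 12), (7, 14, 27), (7, 14, 3), (7, 14, 7)}.
Filtering on sid < sid2 leaves {(12, 14, 27), (3, 14, 12), (3, 14, 27), (3, 14, 7), (7, 14, 12), (7, 14, 27)}.
Keep only column(s) sid2, price (3 duplicate(s) eliminated): {(12, 14), (27, 14), (7, 14)}

{(12, 14), (27, 14), (7, 14)}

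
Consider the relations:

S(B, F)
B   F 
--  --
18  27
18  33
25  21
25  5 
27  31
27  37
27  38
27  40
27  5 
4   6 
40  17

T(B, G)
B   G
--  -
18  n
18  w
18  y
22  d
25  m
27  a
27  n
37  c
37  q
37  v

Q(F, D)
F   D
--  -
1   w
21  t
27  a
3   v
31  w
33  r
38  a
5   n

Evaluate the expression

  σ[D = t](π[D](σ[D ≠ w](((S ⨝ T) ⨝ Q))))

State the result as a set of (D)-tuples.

Joining S and T on B yields {(18, 27, n), (18, 27, w), (18, 27, y), (18, 33, n), (18, 33, w), (18, 33, y), (25, 21, m), (25, 5, m), (27, 31, a), (27, 31, n), (27, 37, a), (27, 37, n), (27, 38, a), (27, 38, n), (27, 40, a), (27, 40, n), (27, 5, a), (27, 5, n)}.
Joining (S ⨝ T) and Q on F yields {(18, 27, n, a), (18, 27, w, a), (18, 27, y, a), (18, 33, n, r), (18, 33, w, r), (18, 33, y, r), (25, 21, m, t), (25, 5, m, n), (27, 31, a, w), (27, 31, n, w), (27, 38, a, a), (27, 38, n, a), (27, 5, a, n), (27, 5, n, n)}.
Filtering on D ≠ w leaves {(18, 27, n, a), (18, 27, w, a), (18, 27, y, a), (18, 33, n, r), (18, 33, w, r), (18, 33, y, r), (25, 21, m, t), (25, 5, m, n), (27, 38, a, a), (27, 38, n, a), (27, 5, a, n), (27, 5, n, n)}.
Keep only column(s) D (8 duplicate(s) eliminated): {a, n, r, t}
Filtering on D = t leaves {t}.

{t}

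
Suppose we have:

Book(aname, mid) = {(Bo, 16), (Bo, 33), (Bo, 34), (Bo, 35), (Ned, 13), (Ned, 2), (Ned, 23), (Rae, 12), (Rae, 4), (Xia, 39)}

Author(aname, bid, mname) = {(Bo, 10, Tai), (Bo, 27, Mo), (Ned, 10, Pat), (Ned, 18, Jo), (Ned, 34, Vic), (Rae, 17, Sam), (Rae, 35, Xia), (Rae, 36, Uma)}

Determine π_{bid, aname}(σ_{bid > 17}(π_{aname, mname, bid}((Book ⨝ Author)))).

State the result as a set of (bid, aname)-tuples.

{(18, Ned), (27, Bo), (34, Ned), (35, Rae), (36, Rae)}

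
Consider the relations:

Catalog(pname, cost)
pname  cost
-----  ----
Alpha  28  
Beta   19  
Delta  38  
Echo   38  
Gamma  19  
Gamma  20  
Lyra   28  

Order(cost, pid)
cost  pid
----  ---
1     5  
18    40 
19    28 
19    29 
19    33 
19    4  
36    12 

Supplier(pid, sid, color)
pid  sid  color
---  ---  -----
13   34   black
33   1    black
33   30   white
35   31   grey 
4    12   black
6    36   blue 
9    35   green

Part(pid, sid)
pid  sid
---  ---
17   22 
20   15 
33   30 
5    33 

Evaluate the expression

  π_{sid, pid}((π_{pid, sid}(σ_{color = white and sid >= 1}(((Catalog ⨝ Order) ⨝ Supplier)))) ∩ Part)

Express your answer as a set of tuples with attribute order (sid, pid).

{(30, 33)}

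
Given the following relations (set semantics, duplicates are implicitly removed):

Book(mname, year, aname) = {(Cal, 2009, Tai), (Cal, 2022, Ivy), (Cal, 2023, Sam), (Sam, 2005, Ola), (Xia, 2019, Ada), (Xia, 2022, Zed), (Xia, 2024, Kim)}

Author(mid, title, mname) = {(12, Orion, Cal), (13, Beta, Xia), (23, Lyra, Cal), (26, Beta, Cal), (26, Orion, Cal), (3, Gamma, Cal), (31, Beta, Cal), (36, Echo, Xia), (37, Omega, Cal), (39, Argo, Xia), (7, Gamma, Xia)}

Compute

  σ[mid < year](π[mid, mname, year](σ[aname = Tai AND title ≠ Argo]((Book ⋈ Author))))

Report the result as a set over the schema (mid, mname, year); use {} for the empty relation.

{(12, Cal, 2009), (23, Cal, 2009), (26, Cal, 2009), (3, Cal, 2009), (31, Cal, 2009), (37, Cal, 2009)}

Natural join on mname: {(Cal, 2009, Tai, 12, Orion), (Cal, 2009, Tai, 23, Lyra), (Cal, 2009, Tai, 26, Beta), (Cal, 2009, Tai, 26, Orion), (Cal, 2009, Tai, 3, Gamma), (Cal, 2009, Tai, 31, Beta), (Cal, 2009, Tai, 37, Omega), (Cal, 2022, Ivy, 12, Orion), (Cal, 2022, Ivy, 23, Lyra), (Cal, 2022, Ivy, 26, Beta), (Cal, 2022, Ivy, 26, Orion), (Cal, 2022, Ivy, 3, Gamma), (Cal, 2022, Ivy, 31, Beta), (Cal, 2022, Ivy, 37, Omega), (Cal, 2023, Sam, 12, Orion), (Cal, 2023, Sam, 23, Lyra), (Cal, 2023, Sam, 26, Beta), (Cal, 2023, Sam, 26, Orion), (Cal, 2023, Sam, 3, Gamma), (Cal, 2023, Sam, 31, Beta), (Cal, 2023, Sam, 37, Omega), (Xia, 2019, Ada, 13, Beta), (Xia, 2019, Ada, 36, Echo), (Xia, 2019, Ada, 39, Argo), (Xia, 2019, Ada, 7, Gamma), (Xia, 2022, Zed, 13, Beta), (Xia, 2022, Zed, 36, Echo), (Xia, 2022, Zed, 39, Argo), (Xia, 2022, Zed, 7, Gamma), (Xia, 2024, Kim, 13, Beta), (Xia, 2024, Kim, 36, Echo), (Xia, 2024, Kim, 39, Argo), (Xia, 2024, Kim, 7, Gamma)}
Apply σ_{aname = Tai AND title ≠ Argo}; surviving tuples: {(Cal, 2009, Tai, 12, Orion), (Cal, 2009, Tai, 23, Lyra), (Cal, 2009, Tai, 26, Beta), (Cal, 2009, Tai, 26, Orion), (Cal, 2009, Tai, 3, Gamma), (Cal, 2009, Tai, 31, Beta), (Cal, 2009, Tai, 37, Omega)}
Keep only column(s) mid, mname, year (1 duplicate(s) eliminated): {(12, Cal, 2009), (23, Cal, 2009), (26, Cal, 2009), (3, Cal, 2009), (31, Cal, 2009), (37, Cal, 2009)}
Apply σ_{mid < year}; surviving tuples: {(12, Cal, 2009), (23, Cal, 2009), (26, Cal, 2009), (3, Cal, 2009), (31, Cal, 2009), (37, Cal, 2009)}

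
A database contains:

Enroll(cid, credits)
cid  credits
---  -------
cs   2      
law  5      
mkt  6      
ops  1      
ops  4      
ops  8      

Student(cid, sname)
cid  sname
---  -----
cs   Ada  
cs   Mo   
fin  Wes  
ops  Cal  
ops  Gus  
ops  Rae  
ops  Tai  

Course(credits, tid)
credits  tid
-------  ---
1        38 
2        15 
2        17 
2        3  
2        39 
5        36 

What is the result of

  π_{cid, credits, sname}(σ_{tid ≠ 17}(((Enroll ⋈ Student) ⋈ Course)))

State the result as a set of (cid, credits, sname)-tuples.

Enroll ⋈ Student (natural join on cid): {(cs, 2, Ada), (cs, 2, Mo), (ops, 1, Cal), (ops, 1, Gus), (ops, 1, Rae), (ops, 1, Tai), (ops, 4, Cal), (ops, 4, Gus), (ops, 4, Rae), (ops, 4, Tai), (ops, 8, Cal), (ops, 8, Gus), (ops, 8, Rae), (ops, 8, Tai)}
(Enroll ⋈ Student) ⋈ Course (natural join on credits): {(cs, 2, Ada, 15), (cs, 2, Ada, 17), (cs, 2, Ada, 3), (cs, 2, Ada, 39), (cs, 2, Mo, 15), (cs, 2, Mo, 17), (cs, 2, Mo, 3), (cs, 2, Mo, 39), (ops, 1, Cal, 38), (ops, 1, Gus, 38), (ops, 1, Rae, 38), (ops, 1, Tai, 38)}
Apply σ_{tid ≠ 17}; surviving tuples: {(cs, 2, Ada, 15), (cs, 2, Ada, 3), (cs, 2, Ada, 39), (cs, 2, Mo, 15), (cs, 2, Mo, 3), (cs, 2, Mo, 39), (ops, 1, Cal, 38), (ops, 1, Gus, 38), (ops, 1, Rae, 38), (ops, 1, Tai, 38)}
Keep only column(s) cid, credits, sname (4 duplicate(s) eliminated): {(cs, 2, Ada), (cs, 2, Mo), (ops, 1, Cal), (ops, 1, Gus), (ops, 1, Rae), (ops, 1, Tai)}

{(cs, 2, Ada), (cs, 2, Mo), (ops, 1, Cal), (ops, 1, Gus), (ops, 1, Rae), (ops, 1, Tai)}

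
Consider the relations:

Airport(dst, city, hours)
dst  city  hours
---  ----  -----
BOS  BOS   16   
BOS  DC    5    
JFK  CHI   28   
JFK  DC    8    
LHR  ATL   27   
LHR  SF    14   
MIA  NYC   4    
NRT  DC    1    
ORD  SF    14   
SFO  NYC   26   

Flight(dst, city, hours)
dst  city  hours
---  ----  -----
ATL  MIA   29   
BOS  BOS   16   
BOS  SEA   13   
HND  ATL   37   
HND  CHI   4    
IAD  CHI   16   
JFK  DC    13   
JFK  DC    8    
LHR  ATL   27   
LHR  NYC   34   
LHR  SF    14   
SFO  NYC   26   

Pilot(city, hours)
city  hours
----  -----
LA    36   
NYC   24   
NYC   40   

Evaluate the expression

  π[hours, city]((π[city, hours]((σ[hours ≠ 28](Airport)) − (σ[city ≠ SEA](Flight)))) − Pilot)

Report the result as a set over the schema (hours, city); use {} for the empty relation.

{(1, DC), (14, SF), (4, NYC), (5, DC)}

Filtering on hours ≠ 28 leaves {(BOS, BOS, 16), (BOS, DC, 5), (JFK, DC, 8), (LHR, ATL, 27), (LHR, SF, 14), (MIA, NYC, 4), (NRT, DC, 1), (ORD, SF, 14), (SFO, NYC, 26)}.
Filtering on city ≠ SEA leaves {(ATL, MIA, 29), (BOS, BOS, 16), (HND, ATL, 37), (HND, CHI, 4), (IAD, CHI, 16), (JFK, DC, 13), (JFK, DC, 8), (LHR, ATL, 27), (LHR, NYC, 34), (LHR, SF, 14), (SFO, NYC, 26)}.
Difference: {(BOS, BOS, 16), (BOS, DC, 5), (JFK, DC, 8), (LHR, ATL, 27), (LHR, SF, 14), (MIA, NYC, 4), (NRT, DC, 1), (ORD, SF, 14), (SFO, NYC, 26)} with {(ATL, MIA, 29), (BOS, BOS, 16), (HND, ATL, 37), (HND, CHI, 4), (IAD, CHI, 16), (JFK, DC, 13), (JFK, DC, 8), (LHR, ATL, 27), (LHR, NYC, 34), (LHR, SF, 14), (SFO, NYC, 26)} → {(BOS, DC, 5), (MIA, NYC, 4), (NRT, DC, 1), (ORD, SF, 14)}
Projecting to city, hours: {(DC, 1), (DC, 5), (NYC, 4), (SF, 14)}
Difference: {(DC, 1), (DC, 5), (NYC, 4), (SF, 14)} with {(LA, 36), (NYC, 24), (NYC, 40)} → {(DC, 1), (DC, 5), (NYC, 4), (SF, 14)}
Projecting to hours, city: {(1, DC), (14, SF), (4, NYC), (5, DC)}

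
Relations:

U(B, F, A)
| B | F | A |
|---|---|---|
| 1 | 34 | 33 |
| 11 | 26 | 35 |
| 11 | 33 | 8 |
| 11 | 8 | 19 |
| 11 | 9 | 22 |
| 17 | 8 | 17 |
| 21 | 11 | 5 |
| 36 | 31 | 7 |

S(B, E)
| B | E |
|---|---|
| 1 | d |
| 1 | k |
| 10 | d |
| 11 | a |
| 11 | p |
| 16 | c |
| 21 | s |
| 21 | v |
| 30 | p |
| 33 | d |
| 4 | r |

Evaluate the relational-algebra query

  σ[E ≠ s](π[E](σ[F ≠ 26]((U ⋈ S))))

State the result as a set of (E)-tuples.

{a, d, k, p, v}

U ⋈ S (natural join on B): {(1, 34, 33, d), (1, 34, 33, k), (11, 26, 35, a), (11, 26, 35, p), (11, 33, 8, a), (11, 33, 8, p), (11, 8, 19, a), (11, 8, 19, p), (11, 9, 22, a), (11, 9, 22, p), (21, 11, 5, s), (21, 11, 5, v)}
Filtering on F ≠ 26 leaves {(1, 34, 33, d), (1, 34, 33, k), (11, 33, 8, a), (11, 33, 8, p), (11, 8, 19, a), (11, 8, 19, p), (11, 9, 22, a), (11, 9, 22, p), (21, 11, 5, s), (21, 11, 5, v)}.
π_{E} gives {a, d, k, p, s, v} (4 duplicate(s) eliminated).
Filtering on E ≠ s leaves {a, d, k, p, v}.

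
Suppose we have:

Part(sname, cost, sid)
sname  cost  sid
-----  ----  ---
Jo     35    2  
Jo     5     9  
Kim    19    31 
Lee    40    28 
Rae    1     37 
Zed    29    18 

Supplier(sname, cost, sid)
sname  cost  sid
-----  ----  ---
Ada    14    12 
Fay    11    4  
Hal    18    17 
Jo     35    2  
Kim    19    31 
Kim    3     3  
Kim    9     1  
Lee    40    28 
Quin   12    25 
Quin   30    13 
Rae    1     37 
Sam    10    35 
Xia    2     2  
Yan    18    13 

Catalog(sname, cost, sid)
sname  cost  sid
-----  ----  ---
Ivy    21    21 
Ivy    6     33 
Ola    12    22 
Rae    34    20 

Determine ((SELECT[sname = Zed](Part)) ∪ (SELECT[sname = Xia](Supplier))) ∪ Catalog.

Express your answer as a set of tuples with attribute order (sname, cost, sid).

{(Ivy, 21, 21), (Ivy, 6, 33), (Ola, 12, 22), (Rae, 34, 20), (Xia, 2, 2), (Zed, 29, 18)}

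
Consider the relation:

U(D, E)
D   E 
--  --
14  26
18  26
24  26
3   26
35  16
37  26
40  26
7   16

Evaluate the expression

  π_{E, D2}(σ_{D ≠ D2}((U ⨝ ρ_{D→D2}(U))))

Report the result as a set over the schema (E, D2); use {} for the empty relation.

{(16, 35), (16, 7), (26, 14), (26, 18), (26, 24), (26, 3), (26, 37), (26, 40)}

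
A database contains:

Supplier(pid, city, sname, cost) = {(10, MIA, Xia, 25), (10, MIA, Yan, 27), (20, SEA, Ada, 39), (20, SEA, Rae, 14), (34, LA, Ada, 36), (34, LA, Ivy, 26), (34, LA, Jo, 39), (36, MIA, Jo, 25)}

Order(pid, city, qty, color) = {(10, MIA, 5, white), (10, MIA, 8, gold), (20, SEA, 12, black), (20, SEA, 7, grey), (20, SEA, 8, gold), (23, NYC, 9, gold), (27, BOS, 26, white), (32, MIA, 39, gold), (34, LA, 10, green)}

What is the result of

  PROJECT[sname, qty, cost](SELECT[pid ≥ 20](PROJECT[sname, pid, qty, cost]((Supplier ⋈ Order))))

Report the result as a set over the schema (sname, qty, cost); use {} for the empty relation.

Joining Supplier and Order on pid, city yields {(10, MIA, Xia, 25, 5, white), (10, MIA, Xia, 25, 8, gold), (10, MIA, Yan, 27, 5, white), (10, MIA, Yan, 27, 8, gold), (20, SEA, Ada, 39, 12, black), (20, SEA, Ada, 39, 7, grey), (20, SEA, Ada, 39, 8, gold), (20, SEA, Rae, 14, 12, black), (20, SEA, Rae, 14, 7, grey), (20, SEA, Rae, 14, 8, gold), (34, LA, Ada, 36, 10, green), (34, LA, Ivy, 26, 10, green), (34, LA, Jo, 39, 10, green)}.
π_{sname, pid, qty, cost} gives {(Ada, 20, 12, 39), (Ada, 20, 7, 39), (Ada, 20, 8, 39), (Ada, 34, 10, 36), (Ivy, 34, 10, 26), (Jo, 34, 10, 39), (Rae, 20, 12, 14), (Rae, 20, 7, 14), (Rae, 20, 8, 14), (Xia, 10, 5, 25), (Xia, 10, 8, 25), (Yan, 10, 5, 27), (Yan, 10, 8, 27)}.
Apply σ_{pid ≥ 20}; surviving tuples: {(Ada, 20, 12, 39), (Ada, 20, 7, 39), (Ada, 20, 8, 39), (Ada, 34, 10, 36), (Ivy, 34, 10, 26), (Jo, 34, 10, 39), (Rae, 20, 12, 14), (Rae, 20, 7, 14), (Rae, 20, 8, 14)}
π_{sname, qty, cost} gives {(Ada, 10, 36), (Ada, 12, 39), (Ada, 7, 39), (Ada, 8, 39), (Ivy, 10, 26), (Jo, 10, 39), (Rae, 12, 14), (Rae, 7, 14), (Rae, 8, 14)}.

{(Ada, 10, 36), (Ada, 12, 39), (Ada, 7, 39), (Ada, 8, 39), (Ivy, 10, 26), (Jo, 10, 39), (Rae, 12, 14), (Rae, 7, 14), (Rae, 8, 14)}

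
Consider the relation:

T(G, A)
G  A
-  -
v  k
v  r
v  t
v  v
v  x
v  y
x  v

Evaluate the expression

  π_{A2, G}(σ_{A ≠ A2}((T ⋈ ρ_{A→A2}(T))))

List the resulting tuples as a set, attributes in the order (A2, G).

{(k, v), (r, v), (t, v), (v, v), (x, v), (y, v)}

ρ[A→A2]: schema becomes (G, A2); tuples unchanged.
Natural join on G: {(v, k, k), (v, k, r), (v, k, t), (v, k, v), (v, k, x), (v, k, y), (v, r, k), (v, r, r), (v, r, t), (v, r, v), (v, r, x), (v, r, y), (v, t, k), (v, t, r), (v, t, t), (v, t, v), (v, t, x), (v, t, y), (v, v, k), (v, v, r), (v, v, t), (v, v, v), (v, v, x), (v, v, y), (v, x, k), (v, x, r), (v, x, t), (v, x, v), (v, x, x), (v, x, y), (v, y, k), (v, y, r), (v, y, t), (v, y, v), (v, y, x), (v, y, y), (x, v, v)}
σ[A ≠ A2]: keep tuples satisfying A ≠ A2 → {(v, k, r), (v, k, t), (v, k, v), (v, k, x), (v, k, y), (v, r, k), (v, r, t), (v, r, v), (v, r, x), (v, r, y), (v, t, k), (v, t, r), (v, t, v), (v, t, x), (v, t, y), (v, v, k), (v, v, r), (v, v, t), (v, v, x), (v, v, y), (v, x, k), (v, x, r), (v, x, t), (v, x, v), (v, x, y), (v, y, k), (v, y, r), (v, y, t), (v, y, v), (v, y, x)}
Keep only column(s) A2, G (24 duplicate(s) eliminated): {(k, v), (r, v), (t, v), (v, v), (x, v), (y, v)}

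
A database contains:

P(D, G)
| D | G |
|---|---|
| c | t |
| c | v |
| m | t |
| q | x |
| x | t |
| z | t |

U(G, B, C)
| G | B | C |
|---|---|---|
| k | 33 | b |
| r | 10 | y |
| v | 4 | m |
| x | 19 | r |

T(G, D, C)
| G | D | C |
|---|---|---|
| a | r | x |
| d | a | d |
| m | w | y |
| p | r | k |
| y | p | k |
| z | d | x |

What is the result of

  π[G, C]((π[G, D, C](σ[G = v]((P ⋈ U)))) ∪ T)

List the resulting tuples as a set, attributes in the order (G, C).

Natural join on G: {(c, v, 4, m), (q, x, 19, r)}
Filtering on G = v leaves {(c, v, 4, m)}.
π_{G, D, C} gives {(v, c, m)}.
Taking the union: {(a, r, x), (d, a, d), (m, w, y), (p, r, k), (v, c, m), (y, p, k), (z, d, x)}
π_{G, C} gives {(a, x), (d, d), (m, y), (p, k), (v, m), (y, k), (z, x)}.

{(a, x), (d, d), (m, y), (p, k), (v, m), (y, k), (z, x)}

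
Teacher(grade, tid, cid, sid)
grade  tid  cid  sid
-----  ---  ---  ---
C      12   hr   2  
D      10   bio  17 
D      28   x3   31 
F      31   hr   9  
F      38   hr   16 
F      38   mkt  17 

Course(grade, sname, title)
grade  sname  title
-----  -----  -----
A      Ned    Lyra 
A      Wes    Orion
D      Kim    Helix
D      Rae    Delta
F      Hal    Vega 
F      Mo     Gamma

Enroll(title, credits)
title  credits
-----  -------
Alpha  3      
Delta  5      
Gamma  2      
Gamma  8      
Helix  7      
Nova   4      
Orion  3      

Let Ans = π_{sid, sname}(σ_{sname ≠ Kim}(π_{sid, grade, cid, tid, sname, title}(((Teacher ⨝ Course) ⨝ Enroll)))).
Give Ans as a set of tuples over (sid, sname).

Joining Teacher and Course on grade yields {(D, 10, bio, 17, Kim, Helix), (D, 10, bio, 17, Rae, Delta), (D, 28, x3, 31, Kim, Helix), (D, 28, x3, 31, Rae, Delta), (F, 31, hr, 9, Hal, Vega), (F, 31, hr, 9, Mo, Gamma), (F, 38, hr, 16, Hal, Vega), (F, 38, hr, 16, Mo, Gamma), (F, 38, mkt, 17, Hal, Vega), (F, 38, mkt, 17, Mo, Gamma)}.
Joining (Teacher ⨝ Course) and Enroll on title yields {(D, 10, bio, 17, Kim, Helix, 7), (D, 10, bio, 17, Rae, Delta, 5), (D, 28, x3, 31, Kim, Helix, 7), (D, 28, x3, 31, Rae, Delta, 5), (F, 31, hr, 9, Mo, Gamma, 2), (F, 31, hr, 9, Mo, Gamma, 8), (F, 38, hr, 16, Mo, Gamma, 2), (F, 38, hr, 16, Mo, Gamma, 8), (F, 38, mkt, 17, Mo, Gamma, 2), (F, 38, mkt, 17, Mo, Gamma, 8)}.
Projecting to sid, grade, cid, tid, sname, title (3 duplicate(s) eliminated): {(16, F, hr, 38, Mo, Gamma), (17, D, bio, 10, Kim, Helix), (17, D, bio, 10, Rae, Delta), (17, F, mkt, 38, Mo, Gamma), (31, D, x3, 28, Kim, Helix), (31, D, x3, 28, Rae, Delta), (9, F, hr, 31, Mo, Gamma)}
Selection sname ≠ Kim: {(16, F, hr, 38, Mo, Gamma), (17, D, bio, 10, Rae, Delta), (17, F, mkt, 38, Mo, Gamma), (31, D, x3, 28, Rae, Delta), (9, F, hr, 31, Mo, Gamma)}
Projecting to sid, sname: {(16, Mo), (17, Mo), (17, Rae), (31, Rae), (9, Mo)}

{(16, Mo), (17, Mo), (17, Rae), (31, Rae), (9, Mo)}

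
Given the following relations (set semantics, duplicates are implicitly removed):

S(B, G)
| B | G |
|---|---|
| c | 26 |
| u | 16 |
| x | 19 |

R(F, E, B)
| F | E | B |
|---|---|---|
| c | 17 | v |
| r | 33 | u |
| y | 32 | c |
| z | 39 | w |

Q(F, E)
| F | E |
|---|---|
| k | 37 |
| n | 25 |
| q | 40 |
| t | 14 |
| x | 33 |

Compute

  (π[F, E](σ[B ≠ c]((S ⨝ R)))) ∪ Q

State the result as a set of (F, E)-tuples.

{(k, 37), (n, 25), (q, 40), (r, 33), (t, 14), (x, 33)}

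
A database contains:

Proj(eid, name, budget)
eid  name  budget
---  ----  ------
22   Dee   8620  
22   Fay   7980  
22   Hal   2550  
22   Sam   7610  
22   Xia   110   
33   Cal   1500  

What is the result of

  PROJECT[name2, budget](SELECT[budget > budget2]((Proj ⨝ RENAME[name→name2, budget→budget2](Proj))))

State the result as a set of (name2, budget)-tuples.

{(Fay, 8620), (Hal, 7610), (Hal, 7980), (Hal, 8620), (Sam, 7980), (Sam, 8620), (Xia, 2550), (Xia, 7610), (Xia, 7980), (Xia, 8620)}

ρ[name→name2, budget→budget2]: schema becomes (eid, name2, budget2); tuples unchanged.
Natural join on eid: {(22, Dee, 8620, Dee, 8620), (22, Dee, 8620, Fay, 7980), (22, Dee, 8620, Hal, 2550), (22, Dee, 8620, Sam, 7610), (22, Dee, 8620, Xia, 110), (22, Fay, 7980, Dee, 8620), (22, Fay, 7980, Fay, 7980), (22, Fay, 7980, Hal, 2550), (22, Fay, 7980, Sam, 7610), (22, Fay, 7980, Xia, 110), (22, Hal, 2550, Dee, 8620), (22, Hal, 2550, Fay, 7980), (22, Hal, 2550, Hal, 2550), (22, Hal, 2550, Sam, 7610), (22, Hal, 2550, Xia, 110), (22, Sam, 7610, Dee, 8620), (22, Sam, 7610, Fay, 7980), (22, Sam, 7610, Hal, 2550), (22, Sam, 7610, Sam, 7610), (22, Sam, 7610, Xia, 110), (22, Xia, 110, Dee, 8620), (22, Xia, 110, Fay, 7980), (22, Xia, 110, Hal, 2550), (22, Xia, 110, Sam, 7610), (22, Xia, 110, Xia, 110), (33, Cal, 1500, Cal, 1500)}
Selection budget > budget2: {(22, Dee, 8620, Fay, 7980), (22, Dee, 8620, Hal, 2550), (22, Dee, 8620, Sam, 7610), (22, Dee, 8620, Xia, 110), (22, Fay, 7980, Hal, 2550), (22, Fay, 7980, Sam, 7610), (22, Fay, 7980, Xia, 110), (22, Hal, 2550, Xia, 110), (22, Sam, 7610, Hal, 2550), (22, Sam, 7610, Xia, 110)}
π_{name2, budget} gives {(Fay, 8620), (Hal, 7610), (Hal, 7980), (Hal, 8620), (Sam, 7980), (Sam, 8620), (Xia, 2550), (Xia, 7610), (Xia, 7980), (Xia, 8620)}.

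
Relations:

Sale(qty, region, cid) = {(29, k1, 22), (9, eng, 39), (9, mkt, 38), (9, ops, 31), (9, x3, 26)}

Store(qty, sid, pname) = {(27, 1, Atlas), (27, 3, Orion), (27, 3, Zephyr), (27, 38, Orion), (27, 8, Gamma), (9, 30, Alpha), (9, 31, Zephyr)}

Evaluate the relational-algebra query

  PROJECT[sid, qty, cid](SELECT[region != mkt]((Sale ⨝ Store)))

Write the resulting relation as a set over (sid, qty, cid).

Natural join on qty: {(9, eng, 39, 30, Alpha), (9, eng, 39, 31, Zephyr), (9, mkt, 38, 30, Alpha), (9, mkt, 38, 31, Zephyr), (9, ops, 31, 30, Alpha), (9, ops, 31, 31, Zephyr), (9, x3, 26, 30, Alpha), (9, x3, 26, 31, Zephyr)}
Filtering on region != mkt leaves {(9, eng, 39, 30, Alpha), (9, eng, 39, 31, Zephyr), (9, ops, 31, 30, Alpha), (9, ops, 31, 31, Zephyr), (9, x3, 26, 30, Alpha), (9, x3, 26, 31, Zephyr)}.
π_{sid, qty, cid} gives {(30, 9, 26), (30, 9, 31), (30, 9, 39), (31, 9, 26), (31, 9, 31), (31, 9, 39)}.

{(30, 9, 26), (30, 9, 31), (30, 9, 39), (31, 9, 26), (31, 9, 31), (31, 9, 39)}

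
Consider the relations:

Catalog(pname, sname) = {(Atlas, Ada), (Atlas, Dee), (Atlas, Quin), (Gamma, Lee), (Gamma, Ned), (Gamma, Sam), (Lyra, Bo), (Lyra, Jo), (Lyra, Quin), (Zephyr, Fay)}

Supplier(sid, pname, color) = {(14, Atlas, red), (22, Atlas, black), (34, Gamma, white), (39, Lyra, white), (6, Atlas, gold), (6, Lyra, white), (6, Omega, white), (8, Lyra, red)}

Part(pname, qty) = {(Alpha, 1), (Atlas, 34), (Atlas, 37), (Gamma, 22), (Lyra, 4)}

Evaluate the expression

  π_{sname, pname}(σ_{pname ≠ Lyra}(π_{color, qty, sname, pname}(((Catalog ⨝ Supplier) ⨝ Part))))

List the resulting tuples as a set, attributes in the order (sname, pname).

{(Ada, Atlas), (Dee, Atlas), (Lee, Gamma), (Ned, Gamma), (Quin, Atlas), (Sam, Gamma)}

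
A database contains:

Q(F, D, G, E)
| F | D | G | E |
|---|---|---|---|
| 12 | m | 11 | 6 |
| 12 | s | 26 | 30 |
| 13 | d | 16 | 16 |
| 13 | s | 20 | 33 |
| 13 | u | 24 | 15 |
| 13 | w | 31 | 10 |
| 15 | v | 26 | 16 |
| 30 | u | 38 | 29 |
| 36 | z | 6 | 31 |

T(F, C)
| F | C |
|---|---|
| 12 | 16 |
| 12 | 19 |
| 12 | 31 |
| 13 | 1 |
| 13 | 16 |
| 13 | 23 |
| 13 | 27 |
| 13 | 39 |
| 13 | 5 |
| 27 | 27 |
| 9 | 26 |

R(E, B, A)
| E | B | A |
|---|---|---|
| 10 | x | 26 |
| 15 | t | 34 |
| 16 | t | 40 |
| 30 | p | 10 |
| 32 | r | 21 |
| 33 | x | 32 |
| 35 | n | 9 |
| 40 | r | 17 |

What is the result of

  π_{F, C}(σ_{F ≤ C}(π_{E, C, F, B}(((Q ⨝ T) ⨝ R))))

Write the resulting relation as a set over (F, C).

{(12, 16), (12, 19), (12, 31), (13, 16), (13, 23), (13, 27), (13, 39)}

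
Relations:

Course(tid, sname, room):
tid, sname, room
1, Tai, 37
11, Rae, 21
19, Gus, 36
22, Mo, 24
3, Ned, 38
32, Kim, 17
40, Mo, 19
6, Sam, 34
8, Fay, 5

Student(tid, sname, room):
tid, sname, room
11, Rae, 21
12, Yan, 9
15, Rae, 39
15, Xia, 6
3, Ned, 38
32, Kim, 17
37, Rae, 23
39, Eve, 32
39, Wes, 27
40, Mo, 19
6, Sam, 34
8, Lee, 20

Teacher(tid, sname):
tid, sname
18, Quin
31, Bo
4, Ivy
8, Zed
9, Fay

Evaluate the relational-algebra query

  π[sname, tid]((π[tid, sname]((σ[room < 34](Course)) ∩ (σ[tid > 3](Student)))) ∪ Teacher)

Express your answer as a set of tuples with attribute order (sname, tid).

{(Bo, 31), (Fay, 9), (Ivy, 4), (Kim, 32), (Mo, 40), (Quin, 18), (Rae, 11), (Zed, 8)}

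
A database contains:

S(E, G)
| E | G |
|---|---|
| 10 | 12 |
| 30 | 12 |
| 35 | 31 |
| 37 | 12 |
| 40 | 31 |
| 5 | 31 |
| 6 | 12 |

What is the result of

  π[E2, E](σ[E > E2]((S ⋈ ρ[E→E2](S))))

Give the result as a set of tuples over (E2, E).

{(10, 30), (10, 37), (30, 37), (35, 40), (5, 35), (5, 40), (6, 10), (6, 30), (6, 37)}

ρ[E→E2]: schema becomes (E2, G); tuples unchanged.
Joining S and ρ[E→E2](S) on G yields {(10, 12, 10), (10, 12, 30), (10, 12, 37), (10, 12, 6), (30, 12, 10), (30, 12, 30), (30, 12, 37), (30, 12, 6), (35, 31, 35), (35, 31, 40), (35, 31, 5), (37, 12, 10), (37, 12, 30), (37, 12, 37), (37, 12, 6), (40, 31, 35), (40, 31, 40), (40, 31, 5), (5, 31, 35), (5, 31, 40), (5, 31, 5), (6, 12, 10), (6, 12, 30), (6, 12, 37), (6, 12, 6)}.
σ[E > E2]: keep tuples satisfying E > E2 → {(10, 12, 6), (30, 12, 10), (30, 12, 6), (35, 31, 5), (37, 12, 10), (37, 12, 30), (37, 12, 6), (40, 31, 35), (40, 31, 5)}
π[E2, E]: project onto (E2, E) → {(10, 30), (10, 37), (30, 37), (35, 40), (5, 35), (5, 40), (6, 10), (6, 30), (6, 37)}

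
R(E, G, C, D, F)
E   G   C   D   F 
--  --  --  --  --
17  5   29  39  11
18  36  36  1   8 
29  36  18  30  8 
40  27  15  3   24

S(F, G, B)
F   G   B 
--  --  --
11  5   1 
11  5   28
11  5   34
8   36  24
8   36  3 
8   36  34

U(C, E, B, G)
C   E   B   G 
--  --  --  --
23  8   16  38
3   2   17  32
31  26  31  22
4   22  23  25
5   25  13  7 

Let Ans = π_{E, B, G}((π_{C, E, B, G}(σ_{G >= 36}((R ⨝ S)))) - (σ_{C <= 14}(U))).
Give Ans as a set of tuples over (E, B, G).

Natural join on G, F: {(17, 5, 29, 39, 11, 1), (17, 5, 29, 39, 11, 28), (17, 5, 29, 39, 11, 34), (18, 36, 36, 1, 8, 24), (18, 36, 36, 1, 8, 3), (18, 36, 36, 1, 8, 34), (29, 36, 18, 30, 8, 24), (29, 36, 18, 30, 8, 3), (29, 36, 18, 30, 8, 34)}
Filtering on G >= 36 leaves {(18, 36, 36, 1, 8, 24), (18, 36, 36, 1, 8, 3), (18, 36, 36, 1, 8, 34), (29, 36, 18, 30, 8, 24), (29, 36, 18, 30, 8, 3), (29, 36, 18, 30, 8, 34)}.
π_{C, E, B, G} gives {(18, 29, 24, 36), (18, 29, 3, 36), (18, 29, 34, 36), (36, 18, 24, 36), (36, 18, 3, 36), (36, 18, 34, 36)}.
Filtering on C <= 14 leaves {(3, 2, 17, 32), (4, 22, 23, 25), (5, 25, 13, 7)}.
Taking the difference: {(18, 29, 24, 36), (18, 29, 3, 36), (18, 29, 34, 36), (36, 18, 24, 36), (36, 18, 3, 36), (36, 18, 34, 36)}
π_{E, B, G} gives {(18, 24, 36), (18, 3, 36), (18, 34, 36), (29, 24, 36), (29, 3, 36), (29, 34, 36)}.

{(18, 24, 36), (18, 3, 36), (18, 34, 36), (29, 24, 36), (29, 3, 36), (29, 34, 36)}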